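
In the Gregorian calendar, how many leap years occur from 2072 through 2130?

Years divisible by 4: 2072, 2076, …, 2128 — 15 in all.
Of these, 2100 is divisible by 100 but not 400, so not leap.
Leap years: 15 − 1 = 14.

14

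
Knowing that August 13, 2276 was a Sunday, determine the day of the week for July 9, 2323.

Monday

From August 13, 2276 to August 13, 2322: 46 years, of which 10 contain a Feb 29 — 36×365 + 10×366 = 16800 days.
(2300 is not a leap year (divisible by 100 but not 400).)
August 2322: 31 − 13 = 18 days remain.
Then 10 full months totalling 303 days.
July 1–9, 2323: 9 days.
Residual: 330 days.
Total: 17130 days.
17130 mod 7 = 1, so 1 day after Sunday is Monday.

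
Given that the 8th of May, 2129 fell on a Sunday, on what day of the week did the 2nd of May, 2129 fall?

Monday

Count forward from the earlier date (May 2, 2129) to the later (May 8, 2129):
Within May 2129: 8 − 2 = 6 days.
6 mod 7 = 6, so 6 days before Sunday is Monday.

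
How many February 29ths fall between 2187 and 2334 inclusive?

35

Years divisible by 4: 2188, 2192, …, 2332 — 37 in all.
Of these, 2200, 2300 are divisible by 100 but not 400, so not leap.
Leap years: 37 − 2 = 35.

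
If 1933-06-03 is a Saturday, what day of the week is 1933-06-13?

Tuesday

Within June 1933: 13 − 3 = 10 days.
10 mod 7 = 3, so 3 days after Saturday is Tuesday.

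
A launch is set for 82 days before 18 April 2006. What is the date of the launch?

26 January 2006

Count 82 days before April 18, 2006:
January 2006: 31 − 26 = 5 days remain.
Then February 2006 (28), March (31): 28 + 31 = 59 days.
April 1–18, 2006: 18 days.
Total: 5 + 59 + 18 = 82 days.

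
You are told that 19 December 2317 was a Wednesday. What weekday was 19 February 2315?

Count forward from the earlier date (February 19, 2315) to the later (December 19, 2317):
Day-of-year of February 19, 2315: 50.
Day-of-year of December 19, 2317: 353.
2315 has 365 days, so 365 − 50 = 315 days remain in 2315.
Full years: 2316: 366. Sum = 366.
Total: 315 + 366 + 353 = 1034 days.
1034 mod 7 = 5, so 5 days before Wednesday is Friday.

Friday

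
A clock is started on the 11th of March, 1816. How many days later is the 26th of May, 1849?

12129

Day-of-year of March 11, 1816: 71.
Day-of-year of May 26, 1849: 146.
1816 has 366 days, so 366 − 71 = 295 days remain in 1816.
Full years 1817–1848: 24 common + 8 leap = 24×365 + 8×366 = 11688 days.
Total: 295 + 11688 + 146 = 12129 days.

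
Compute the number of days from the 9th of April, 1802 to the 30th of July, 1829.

9974

Day-of-year of April 9, 1802: 99.
Day-of-year of July 30, 1829: 211.
1802 has 365 days, so 365 − 99 = 266 days remain in 1802.
Full years 1803–1828: 19 common + 7 leap = 19×365 + 7×366 = 9497 days.
Total: 266 + 9497 + 211 = 9974 days.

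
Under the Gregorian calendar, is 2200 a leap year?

No

2200 is not a leap year (divisible by 100 but not 400).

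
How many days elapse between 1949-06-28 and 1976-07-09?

9873

Day-of-year of June 28, 1949: 179.
Day-of-year of July 9, 1976: 191.
1949 has 365 days, so 365 − 179 = 186 days remain in 1949.
Full years 1950–1975: 20 common + 6 leap = 20×365 + 6×366 = 9496 days.
Total: 186 + 9496 + 191 = 9873 days.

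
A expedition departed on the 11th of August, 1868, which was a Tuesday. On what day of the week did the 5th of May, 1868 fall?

Tuesday

Count forward from the earlier date (May 5, 1868) to the later (August 11, 1868):
May 1868: 31 − 5 = 26 days remain.
Then June (30), July (31): 30 + 31 = 61 days.
August 1–11, 1868: 11 days.
Total: 26 + 61 + 11 = 98 days.
98 is a multiple of 7, so the 5th of May, 1868 falls on the same weekday: Tuesday.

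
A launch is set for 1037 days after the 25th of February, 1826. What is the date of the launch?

the 28th of December, 1828

Count 1037 days after February 25, 1826:
Day-of-year of February 25, 1826: 56.
Day-of-year of December 28, 1828: 363.
1826 has 365 days, so 365 − 56 = 309 days remain in 1826.
Full years: 1827: 365. Sum = 365.
Total: 309 + 365 + 363 = 1037 days.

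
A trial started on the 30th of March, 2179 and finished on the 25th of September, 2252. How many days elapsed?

26842

Day-of-year of March 30, 2179: 89.
Day-of-year of September 25, 2252: 269.
2179 has 365 days, so 365 − 89 = 276 days remain in 2179.
Full years 2180–2251: 55 common + 17 leap = 55×365 + 17×366 = 26297 days.
Total: 276 + 26297 + 269 = 26842 days.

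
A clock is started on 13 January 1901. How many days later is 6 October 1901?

266

January 1901: 31 − 13 = 18 days remain.
Then February 1901 (28), March (31), April (30), May (31), June (30), July (31), August (31), September (30): 28 + 31 + 30 + 31 + 30 + 31 + 31 + 30 = 242 days.
October 1–6, 1901: 6 days.
Total: 18 + 242 + 6 = 266 days.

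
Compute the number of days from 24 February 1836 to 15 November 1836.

265

February 1836: 29 − 24 = 5 days remain (1836 is a leap year, so February has 29 days).
Then March (31), April (30), May (31), June (30), July (31), August (31), September (30), October (31): 31 + 30 + 31 + 30 + 31 + 31 + 30 + 31 = 245 days.
November 1–15, 1836: 15 days.
Total: 5 + 245 + 15 = 265 days.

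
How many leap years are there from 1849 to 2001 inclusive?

37

Years divisible by 4: 1852, 1856, …, 2000 — 38 in all.
Of these, 1900 is divisible by 100 but not 400, so not leap.
2000 is divisible by 400, so still leap.
Leap years: 38 − 1 = 37.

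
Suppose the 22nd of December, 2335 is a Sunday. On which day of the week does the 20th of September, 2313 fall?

Saturday

Count forward from the earlier date (September 20, 2313) to the later (December 22, 2335):
From September 20, 2313 to September 20, 2335: 22 years, of which 5 contain a Feb 29 — 17×365 + 5×366 = 8035 days.
September 2335: 30 − 20 = 10 days remain.
Then October (31), November (30): 31 + 30 = 61 days.
December 1–22, 2335: 22 days.
Residual: 93 days.
Total: 8128 days.
8128 mod 7 = 1, so 1 day before Sunday is Saturday.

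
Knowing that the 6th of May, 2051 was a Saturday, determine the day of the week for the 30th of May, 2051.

Tuesday

Within May 2051: 30 − 6 = 24 days.
24 mod 7 = 3, so 3 days after Saturday is Tuesday.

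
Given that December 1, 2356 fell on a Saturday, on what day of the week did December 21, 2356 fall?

Within December 2356: 21 − 1 = 20 days.
20 mod 7 = 6, so 6 days after Saturday is Friday.

Friday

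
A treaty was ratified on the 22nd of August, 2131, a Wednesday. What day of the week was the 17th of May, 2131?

Count forward from the earlier date (May 17, 2131) to the later (August 22, 2131):
May 2131: 31 − 17 = 14 days remain.
Then June (30), July (31): 30 + 31 = 61 days.
August 1–22, 2131: 22 days.
Total: 14 + 61 + 22 = 97 days.
97 mod 7 = 6, so 6 days before Wednesday is Thursday.

Thursday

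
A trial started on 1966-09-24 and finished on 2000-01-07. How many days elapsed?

12158

Day-of-year of September 24, 1966: 267.
Day-of-year of January 7, 2000: 7.
1966 has 365 days, so 365 − 267 = 98 days remain in 1966.
Full years 1967–1999: 25 common + 8 leap = 25×365 + 8×366 = 12053 days.
Total: 98 + 12053 + 7 = 12158 days.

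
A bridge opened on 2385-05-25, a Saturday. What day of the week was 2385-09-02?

Monday

May 2385: 31 − 25 = 6 days remain.
Then June (30), July (31), August (31): 30 + 31 + 31 = 92 days.
September 1–2, 2385: 2 days.
Total: 6 + 92 + 2 = 100 days.
100 mod 7 = 2, so 2 days after Saturday is Monday.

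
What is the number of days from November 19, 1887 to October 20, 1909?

From November 19, 1887 to November 19, 1908: 21 years, of which 5 contain a Feb 29 — 16×365 + 5×366 = 7670 days.
(1900 is not a leap year (divisible by 100 but not 400).)
November 1908: 30 − 19 = 11 days remain.
Then 10 full months totalling 304 days.
October 1–20, 1909: 20 days.
Residual: 335 days.
Total: 8005 days.

8005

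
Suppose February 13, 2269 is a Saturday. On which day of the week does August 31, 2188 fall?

Count forward from the earlier date (August 31, 2188) to the later (February 13, 2269):
From August 31, 2188 to August 31, 2268: 80 years, of which 19 contain a Feb 29 — 61×365 + 19×366 = 29219 days.
(2200 is not a leap year (divisible by 100 but not 400).)
August 2268: 31 − 31 = 0 days remain.
Then September (30), October (31), November (30), December (31), January (31): 30 + 31 + 30 + 31 + 31 = 153 days.
February 1–13, 2269: 13 days (2269 is not a leap year).
Residual: 166 days.
Total: 29385 days.
29385 mod 7 = 6, so 6 days before Saturday is Sunday.

Sunday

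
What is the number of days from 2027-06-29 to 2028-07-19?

June 29, 2027 → June 29, 2028: 366 days (2028 is a leap year).
June 2028: 30 − 29 = 1 day remains.
July 1–19, 2028: 19 days.
Residual: 20 days.
Total: 386 days.

386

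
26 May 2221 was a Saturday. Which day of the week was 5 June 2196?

Count forward from the earlier date (June 5, 2196) to the later (May 26, 2221):
From June 5, 2196 to June 5, 2220: 24 years, of which 5 contain a Feb 29 — 19×365 + 5×366 = 8765 days.
(2200 is not a leap year (divisible by 100 but not 400).)
June 2220: 30 − 5 = 25 days remain.
Then 10 full months totalling 304 days.
May 1–26, 2221: 26 days.
Residual: 355 days.
Total: 9120 days.
9120 mod 7 = 6, so 6 days before Saturday is Sunday.

Sunday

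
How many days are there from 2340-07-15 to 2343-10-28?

1200

July 15, 2340 → July 15, 2341: 365 days.
July 15, 2341 → July 15, 2342: 365 days.
July 15, 2342 → July 15, 2343: 365 days.
July 2343: 31 − 15 = 16 days remain.
Then August (31), September (30): 31 + 30 = 61 days.
October 1–28, 2343: 28 days.
Residual: 105 days.
Total: 1200 days.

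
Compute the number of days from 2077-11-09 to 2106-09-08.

From November 9, 2077 to November 9, 2105: 28 years, of which 6 contain a Feb 29 — 22×365 + 6×366 = 10226 days.
(2100 is not a leap year (divisible by 100 but not 400).)
November 2105: 30 − 9 = 21 days remain.
Then 9 full months totalling 274 days.
September 1–8, 2106: 8 days.
Residual: 303 days.
Total: 10529 days.

10529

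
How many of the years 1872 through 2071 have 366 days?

Years divisible by 4: 1872, 1876, …, 2068 — 50 in all.
Of these, 1900 is divisible by 100 but not 400, so not leap.
2000 is divisible by 400, so still leap.
Leap years: 50 − 1 = 49.

49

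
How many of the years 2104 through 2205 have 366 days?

25

Years divisible by 4: 2104, 2108, …, 2204 — 26 in all.
Of these, 2200 is divisible by 100 but not 400, so not leap.
Leap years: 26 − 1 = 25.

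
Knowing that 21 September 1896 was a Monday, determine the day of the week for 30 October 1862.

Thursday

Count forward from the earlier date (October 30, 1862) to the later (September 21, 1896):
Day-of-year of October 30, 1862: 303.
Day-of-year of September 21, 1896: 265.
1862 has 365 days, so 365 − 303 = 62 days remain in 1862.
Full years 1863–1895: 25 common + 8 leap = 25×365 + 8×366 = 12053 days.
Total: 62 + 12053 + 265 = 12380 days.
12380 mod 7 = 4, so 4 days before Monday is Thursday.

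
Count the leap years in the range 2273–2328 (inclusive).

13

Years divisible by 4: 2276, 2280, …, 2328 — 14 in all.
Of these, 2300 is divisible by 100 but not 400, so not leap.
Leap years: 14 − 1 = 13.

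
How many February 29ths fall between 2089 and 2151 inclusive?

Years divisible by 4: 2092, 2096, …, 2148 — 15 in all.
Of these, 2100 is divisible by 100 but not 400, so not leap.
Leap years: 15 − 1 = 14.

14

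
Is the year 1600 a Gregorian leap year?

1600 is a leap year (divisible by 400).

Yes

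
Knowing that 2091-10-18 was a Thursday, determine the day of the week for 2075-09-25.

Wednesday

Count forward from the earlier date (September 25, 2075) to the later (October 18, 2091):
From September 25, 2075 to September 25, 2091: 16 years, of which 4 contain a Feb 29 — 12×365 + 4×366 = 5844 days.
September 2091: 30 − 25 = 5 days remain.
October 1–18, 2091: 18 days.
Residual: 23 days.
Total: 5867 days.
5867 mod 7 = 1, so 1 day before Thursday is Wednesday.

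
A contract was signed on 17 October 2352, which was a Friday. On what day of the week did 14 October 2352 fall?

Count forward from the earlier date (October 14, 2352) to the later (October 17, 2352):
Within October 2352: 17 − 14 = 3 days.
3 mod 7 = 3, so 3 days before Friday is Tuesday.

Tuesday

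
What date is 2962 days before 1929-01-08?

1920-11-29

Count 2962 days before January 8, 1929:
Day-of-year of November 29, 1920: 334.
Day-of-year of January 8, 1929: 8.
1920 has 366 days, so 366 − 334 = 32 days remain in 1920.
Full years 1921–1928: 6 common + 2 leap = 6×365 + 2×366 = 2922 days.
Total: 32 + 2922 + 8 = 2962 days.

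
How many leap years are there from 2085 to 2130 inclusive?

10

Years divisible by 4 in [2085, 2130]: 2088, 2092, 2096, 2100, 2104, 2108, 2112, 2116, 2120, 2124, 2128.
Of these, 2100 is divisible by 100 but not 400, so not leap.
Leap years: 11 − 1 = 10.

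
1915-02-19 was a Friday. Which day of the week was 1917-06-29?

February 1915: 28 − 19 = 9 days remain (1915 is not a leap year, so February has 28 days).
Then 27 full months totalling 823 days.
June 1–29, 1917: 29 days.
Total: 9 + 823 + 29 = 861 days.
861 is a multiple of 7, so 1917-06-29 falls on the same weekday: Friday.

Friday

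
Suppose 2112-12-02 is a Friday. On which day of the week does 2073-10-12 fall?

Thursday

Count forward from the earlier date (October 12, 2073) to the later (December 2, 2112):
From October 12, 2073 to October 12, 2112: 39 years, of which 9 contain a Feb 29 — 30×365 + 9×366 = 14244 days.
(2100 is not a leap year (divisible by 100 but not 400).)
October 2112: 31 − 12 = 19 days remain.
Then November (30): 30 days.
December 1–2, 2112: 2 days.
Residual: 51 days.
Total: 14295 days.
14295 mod 7 = 1, so 1 day before Friday is Thursday.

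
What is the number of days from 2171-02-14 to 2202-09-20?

11540

From February 14, 2171 to February 14, 2202: 31 years, of which 7 contain a Feb 29 — 24×365 + 7×366 = 11322 days.
(2200 is not a leap year (divisible by 100 but not 400).)
February 2202: 28 − 14 = 14 days remain (2202 is not a leap year, so February has 28 days).
Then March (31), April (30), May (31), June (30), July (31), August (31): 31 + 30 + 31 + 30 + 31 + 31 = 184 days.
September 1–20, 2202: 20 days.
Residual: 218 days.
Total: 11540 days.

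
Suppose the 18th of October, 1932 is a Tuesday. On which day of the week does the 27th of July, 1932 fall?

Count forward from the earlier date (July 27, 1932) to the later (October 18, 1932):
July 1932: 31 − 27 = 4 days remain.
Then August (31), September (30): 31 + 30 = 61 days.
October 1–18, 1932: 18 days.
Total: 4 + 61 + 18 = 83 days.
83 mod 7 = 6, so 6 days before Tuesday is Wednesday.

Wednesday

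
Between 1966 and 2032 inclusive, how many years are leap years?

17

Years divisible by 4: 1968, 1972, …, 2032 — 17 in all.
2000 is divisible by 400, so still leap.
No century exceptions apply. Count: 17.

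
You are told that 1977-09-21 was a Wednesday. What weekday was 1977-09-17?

Saturday

Count forward from the earlier date (September 17, 1977) to the later (September 21, 1977):
Within September 1977: 21 − 17 = 4 days.
4 mod 7 = 4, so 4 days before Wednesday is Saturday.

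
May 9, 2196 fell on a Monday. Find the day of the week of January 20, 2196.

Wednesday

Count forward from the earlier date (January 20, 2196) to the later (May 9, 2196):
January 2196: 31 − 20 = 11 days remain.
Then February 2196 (29), March (31), April (30): 29 + 31 + 30 = 90 days.
May 1–9, 2196: 9 days.
Total: 11 + 90 + 9 = 110 days.
110 mod 7 = 5, so 5 days before Monday is Wednesday.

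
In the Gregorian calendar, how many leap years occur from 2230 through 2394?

40

Years divisible by 4: 2232, 2236, …, 2392 — 41 in all.
Of these, 2300 is divisible by 100 but not 400, so not leap.
Leap years: 41 − 1 = 40.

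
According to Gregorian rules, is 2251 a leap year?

2251 is not a leap year.

No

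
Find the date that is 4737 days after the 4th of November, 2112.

the 24th of October, 2125

Count 4737 days after November 4, 2112:
From November 4, 2112 to November 4, 2124: 12 years, of which 3 contain a Feb 29 — 9×365 + 3×366 = 4383 days.
November 2124: 30 − 4 = 26 days remain.
Then 10 full months totalling 304 days.
October 1–24, 2125: 24 days.
Residual: 354 days.
Total: 4737 days.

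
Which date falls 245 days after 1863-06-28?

1864-02-28

Count 245 days after June 28, 1863:
June 1863: 30 − 28 = 2 days remain.
Then July (31), August (31), September (30), October (31), November (30), December (31), January (31): 31 + 31 + 30 + 31 + 30 + 31 + 31 = 215 days.
February 1–28, 1864: 28 days (1864 is a leap year).
Residual: 245 days.
Total: 245 days.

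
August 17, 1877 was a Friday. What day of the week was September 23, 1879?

Tuesday

August 17, 1877 → August 17, 1878: 365 days.
August 17, 1878 → August 17, 1879: 365 days.
August 1879: 31 − 17 = 14 days remain.
September 1–23, 1879: 23 days.
Residual: 37 days.
Total: 767 days.
767 mod 7 = 4, so 4 days after Friday is Tuesday.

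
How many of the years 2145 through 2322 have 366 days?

Years divisible by 4: 2148, 2152, …, 2320 — 44 in all.
Of these, 2200, 2300 are divisible by 100 but not 400, so not leap.
Leap years: 44 − 2 = 42.

42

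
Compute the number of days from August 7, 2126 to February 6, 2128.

548

Day-of-year of August 7, 2126: 219.
Day-of-year of February 6, 2128: 37.
2126 has 365 days, so 365 − 219 = 146 days remain in 2126.
Full years: 2127: 365. Sum = 365.
Total: 146 + 365 + 37 = 548 days.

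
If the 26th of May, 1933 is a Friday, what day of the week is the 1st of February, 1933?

Count forward from the earlier date (February 1, 1933) to the later (May 26, 1933):
February 1933: 28 − 1 = 27 days remain (1933 is not a leap year, so February has 28 days).
Then March (31), April (30): 31 + 30 = 61 days.
May 1–26, 1933: 26 days.
Total: 27 + 61 + 26 = 114 days.
114 mod 7 = 2, so 2 days before Friday is Wednesday.

Wednesday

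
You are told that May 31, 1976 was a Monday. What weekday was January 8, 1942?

Thursday

Count forward from the earlier date (January 8, 1942) to the later (May 31, 1976):
Day-of-year of January 8, 1942: 8.
Day-of-year of May 31, 1976: 152.
1942 has 365 days, so 365 − 8 = 357 days remain in 1942.
Full years 1943–1975: 25 common + 8 leap = 25×365 + 8×366 = 12053 days.
Total: 357 + 12053 + 152 = 12562 days.
12562 mod 7 = 4, so 4 days before Monday is Thursday.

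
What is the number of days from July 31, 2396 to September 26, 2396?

July 2396: 31 − 31 = 0 days remain.
Then August (31): 31 days.
September 1–26, 2396: 26 days.
Total: 0 + 31 + 26 = 57 days.

57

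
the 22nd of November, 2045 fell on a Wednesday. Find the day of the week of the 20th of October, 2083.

Day-of-year of November 22, 2045: 326.
Day-of-year of October 20, 2083: 293.
2045 has 365 days, so 365 − 326 = 39 days remain in 2045.
Full years 2046–2082: 28 common + 9 leap = 28×365 + 9×366 = 13514 days.
Total: 39 + 13514 + 293 = 13846 days.
13846 is a multiple of 7, so the 20th of October, 2083 falls on the same weekday: Wednesday.

Wednesday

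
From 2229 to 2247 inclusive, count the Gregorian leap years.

4

Years divisible by 4 in [2229, 2247]: 2232, 2236, 2240, 2244.
No century exceptions apply. Count: 4.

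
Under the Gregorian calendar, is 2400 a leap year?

2400 is a leap year (divisible by 400).

Yes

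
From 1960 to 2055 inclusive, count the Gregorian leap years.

Years divisible by 4: 1960, 1964, …, 2052 — 24 in all.
2000 is divisible by 400, so still leap.
No century exceptions apply. Count: 24.

24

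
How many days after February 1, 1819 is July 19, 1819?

168

February 1819: 28 − 1 = 27 days remain (1819 is not a leap year, so February has 28 days).
Then March (31), April (30), May (31), June (30): 31 + 30 + 31 + 30 = 122 days.
July 1–19, 1819: 19 days.
Total: 27 + 122 + 19 = 168 days.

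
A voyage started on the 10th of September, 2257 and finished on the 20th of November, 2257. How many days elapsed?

71

September 2257: 30 − 10 = 20 days remain.
Then October (31): 31 days.
November 1–20, 2257: 20 days.
Total: 20 + 31 + 20 = 71 days.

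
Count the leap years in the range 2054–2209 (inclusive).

37

Years divisible by 4: 2056, 2060, …, 2208 — 39 in all.
Of these, 2100, 2200 are divisible by 100 but not 400, so not leap.
Leap years: 39 − 2 = 37.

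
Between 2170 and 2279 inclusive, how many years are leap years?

Years divisible by 4: 2172, 2176, …, 2276 — 27 in all.
Of these, 2200 is divisible by 100 but not 400, so not leap.
Leap years: 27 − 1 = 26.

26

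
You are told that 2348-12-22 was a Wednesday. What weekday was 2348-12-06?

Count forward from the earlier date (December 6, 2348) to the later (December 22, 2348):
Within December 2348: 22 − 6 = 16 days.
16 mod 7 = 2, so 2 days before Wednesday is Monday.

Monday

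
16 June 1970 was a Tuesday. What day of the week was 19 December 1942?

Count forward from the earlier date (December 19, 1942) to the later (June 16, 1970):
From December 19, 1942 to December 19, 1969: 27 years, of which 7 contain a Feb 29 — 20×365 + 7×366 = 9862 days.
December 1969: 31 − 19 = 12 days remain.
Then January (31), February 1970 (28), March (31), April (30), May (31): 31 + 28 + 31 + 30 + 31 = 151 days.
June 1–16, 1970: 16 days.
Residual: 179 days.
Total: 10041 days.
10041 mod 7 = 3, so 3 days before Tuesday is Saturday.

Saturday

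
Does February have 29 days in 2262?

No

2262 is not a leap year.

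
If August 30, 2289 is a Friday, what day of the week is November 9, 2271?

Thursday

Count forward from the earlier date (November 9, 2271) to the later (August 30, 2289):
Day-of-year of November 9, 2271: 313.
Day-of-year of August 30, 2289: 242.
2271 has 365 days, so 365 − 313 = 52 days remain in 2271.
Full years 2272–2288: 12 common + 5 leap = 12×365 + 5×366 = 6210 days.
Total: 52 + 6210 + 242 = 6504 days.
6504 mod 7 = 1, so 1 day before Friday is Thursday.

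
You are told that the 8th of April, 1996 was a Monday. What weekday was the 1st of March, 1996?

Count forward from the earlier date (March 1, 1996) to the later (April 8, 1996):
March 1996: 31 − 1 = 30 days remain.
April 1–8, 1996: 8 days.
Total: 30 + 8 = 38 days.
38 mod 7 = 3, so 3 days before Monday is Friday.

Friday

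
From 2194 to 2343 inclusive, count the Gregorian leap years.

Years divisible by 4: 2196, 2200, …, 2340 — 37 in all.
Of these, 2200, 2300 are divisible by 100 but not 400, so not leap.
Leap years: 37 − 2 = 35.

35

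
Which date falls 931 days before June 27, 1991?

December 8, 1988

Count 931 days before June 27, 1991:
December 8, 1988 → December 8, 1989: 365 days.
December 8, 1989 → December 8, 1990: 365 days.
December 1990: 31 − 8 = 23 days remain.
Then January (31), February 1991 (28), March (31), April (30), May (31): 31 + 28 + 31 + 30 + 31 = 151 days.
June 1–27, 1991: 27 days.
Residual: 201 days.
Total: 931 days.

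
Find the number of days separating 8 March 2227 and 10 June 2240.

4843

From March 8, 2227 to March 8, 2240: 13 years, of which 4 contain a Feb 29 — 9×365 + 4×366 = 4749 days.
March 2240: 31 − 8 = 23 days remain.
Then April (30), May (31): 30 + 31 = 61 days.
June 1–10, 2240: 10 days.
Residual: 94 days.
Total: 4843 days.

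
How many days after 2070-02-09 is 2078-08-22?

3116

From February 9, 2070 to February 9, 2078: 8 years, of which 2 contain a Feb 29 — 6×365 + 2×366 = 2922 days.
February 2078: 28 − 9 = 19 days remain (2078 is not a leap year, so February has 28 days).
Then March (31), April (30), May (31), June (30), July (31): 31 + 30 + 31 + 30 + 31 = 153 days.
August 1–22, 2078: 22 days.
Residual: 194 days.
Total: 3116 days.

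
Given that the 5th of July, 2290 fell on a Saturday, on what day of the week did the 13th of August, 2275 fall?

Count forward from the earlier date (August 13, 2275) to the later (July 5, 2290):
Day-of-year of August 13, 2275: 225.
Day-of-year of July 5, 2290: 186.
2275 has 365 days, so 365 − 225 = 140 days remain in 2275.
Full years 2276–2289: 10 common + 4 leap = 10×365 + 4×366 = 5114 days.
Total: 140 + 5114 + 186 = 5440 days.
5440 mod 7 = 1, so 1 day before Saturday is Friday.

Friday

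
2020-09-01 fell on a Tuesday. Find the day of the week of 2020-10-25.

September 2020: 30 − 1 = 29 days remain.
October 1–25, 2020: 25 days.
Total: 29 + 25 = 54 days.
54 mod 7 = 5, so 5 days after Tuesday is Sunday.

Sunday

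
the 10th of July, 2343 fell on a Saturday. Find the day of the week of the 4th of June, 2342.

Thursday

Count forward from the earlier date (June 4, 2342) to the later (July 10, 2343):
June 4, 2342 → June 4, 2343: 365 days.
June 2343: 30 − 4 = 26 days remain.
July 1–10, 2343: 10 days.
Residual: 36 days.
Total: 401 days.
401 mod 7 = 2, so 2 days before Saturday is Thursday.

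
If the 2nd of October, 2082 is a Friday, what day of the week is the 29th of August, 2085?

Wednesday

Day-of-year of October 2, 2082: 275.
Day-of-year of August 29, 2085: 241.
2082 has 365 days, so 365 − 275 = 90 days remain in 2082.
Full years: 2083: 365; 2084: 366. Sum = 731.
Total: 90 + 731 + 241 = 1062 days.
1062 mod 7 = 5, so 5 days after Friday is Wednesday.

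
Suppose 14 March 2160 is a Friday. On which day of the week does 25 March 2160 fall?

Within March 2160: 25 − 14 = 11 days.
11 mod 7 = 4, so 4 days after Friday is Tuesday.

Tuesday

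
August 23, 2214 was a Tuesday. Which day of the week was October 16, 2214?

August 2214: 31 − 23 = 8 days remain.
Then September (30): 30 days.
October 1–16, 2214: 16 days.
Total: 8 + 30 + 16 = 54 days.
54 mod 7 = 5, so 5 days after Tuesday is Sunday.

Sunday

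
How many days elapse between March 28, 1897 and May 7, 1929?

11727

Day-of-year of March 28, 1897: 87.
Day-of-year of May 7, 1929: 127.
1897 has 365 days, so 365 − 87 = 278 days remain in 1897.
Full years 1898–1928: 24 common + 7 leap = 24×365 + 7×366 = 11322 days.
Total: 278 + 11322 + 127 = 11727 days.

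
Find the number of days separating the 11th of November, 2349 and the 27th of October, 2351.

Day-of-year of November 11, 2349: 315.
Day-of-year of October 27, 2351: 300.
2349 has 365 days, so 365 − 315 = 50 days remain in 2349.
Full years: 2350: 365. Sum = 365.
Total: 50 + 365 + 300 = 715 days.

715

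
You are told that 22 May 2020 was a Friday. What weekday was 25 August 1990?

Saturday

Count forward from the earlier date (August 25, 1990) to the later (May 22, 2020):
Day-of-year of August 25, 1990: 237.
Day-of-year of May 22, 2020: 143.
1990 has 365 days, so 365 − 237 = 128 days remain in 1990.
Full years 1991–2019: 22 common + 7 leap = 22×365 + 7×366 = 10592 days.
Total: 128 + 10592 + 143 = 10863 days.
10863 mod 7 = 6, so 6 days before Friday is Saturday.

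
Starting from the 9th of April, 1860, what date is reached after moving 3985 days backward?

the 12th of May, 1849

Count 3985 days before April 9, 1860:
Day-of-year of May 12, 1849: 132.
Day-of-year of April 9, 1860: 100.
1849 has 365 days, so 365 − 132 = 233 days remain in 1849.
Full years 1850–1859: 8 common + 2 leap = 8×365 + 2×366 = 3652 days.
Total: 233 + 3652 + 100 = 3985 days.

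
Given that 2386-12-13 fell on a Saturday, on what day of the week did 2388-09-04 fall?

Sunday

December 2386: 31 − 13 = 18 days remain.
Then 20 full months totalling 609 days.
September 1–4, 2388: 4 days.
Total: 18 + 609 + 4 = 631 days.
631 mod 7 = 1, so 1 day after Saturday is Sunday.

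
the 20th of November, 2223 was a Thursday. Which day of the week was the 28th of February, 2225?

Monday

November 2223: 30 − 20 = 10 days remain.
Then 14 full months totalling 428 days.
February 1–28, 2225: 28 days (2225 is not a leap year).
Total: 10 + 428 + 28 = 466 days.
466 mod 7 = 4, so 4 days after Thursday is Monday.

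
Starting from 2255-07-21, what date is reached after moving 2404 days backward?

2248-12-20

Count 2404 days before July 21, 2255:
December 20, 2248 → December 20, 2249: 365 days.
December 20, 2249 → December 20, 2250: 365 days.
December 20, 2250 → December 20, 2251: 365 days.
December 20, 2251 → December 20, 2252: 366 days (2252 is a leap year).
December 20, 2252 → December 20, 2253: 365 days.
December 20, 2253 → December 20, 2254: 365 days.
December 2254: 31 − 20 = 11 days remain.
Then January (31), February 2255 (28), March (31), April (30), May (31), June (30): 31 + 28 + 31 + 30 + 31 + 30 = 181 days.
July 1–21, 2255: 21 days.
Residual: 213 days.
Total: 2404 days.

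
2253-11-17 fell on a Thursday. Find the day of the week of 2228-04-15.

Tuesday

Count forward from the earlier date (April 15, 2228) to the later (November 17, 2253):
Day-of-year of April 15, 2228: 106.
Day-of-year of November 17, 2253: 321.
2228 has 366 days, so 366 − 106 = 260 days remain in 2228.
Full years 2229–2252: 18 common + 6 leap = 18×365 + 6×366 = 8766 days.
Total: 260 + 8766 + 321 = 9347 days.
9347 mod 7 = 2, so 2 days before Thursday is Tuesday.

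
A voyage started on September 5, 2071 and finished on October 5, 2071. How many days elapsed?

30

September 2071: 30 − 5 = 25 days remain.
October 1–5, 2071: 5 days.
Total: 25 + 5 = 30 days.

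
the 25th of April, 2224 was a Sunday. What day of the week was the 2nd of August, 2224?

April 2224: 30 − 25 = 5 days remain.
Then May (31), June (30), July (31): 31 + 30 + 31 = 92 days.
August 1–2, 2224: 2 days.
Total: 5 + 92 + 2 = 99 days.
99 mod 7 = 1, so 1 day after Sunday is Monday.

Monday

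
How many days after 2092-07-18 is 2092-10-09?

83

July 2092: 31 − 18 = 13 days remain.
Then August (31), September (30): 31 + 30 = 61 days.
October 1–9, 2092: 9 days.
Total: 13 + 61 + 9 = 83 days.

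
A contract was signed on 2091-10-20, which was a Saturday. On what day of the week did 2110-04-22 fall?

From October 20, 2091 to October 20, 2109: 18 years, of which 4 contain a Feb 29 — 14×365 + 4×366 = 6574 days.
(2100 is not a leap year (divisible by 100 but not 400).)
October 2109: 31 − 20 = 11 days remain.
Then November (30), December (31), January (31), February 2110 (28), March (31): 30 + 31 + 31 + 28 + 31 = 151 days.
April 1–22, 2110: 22 days.
Residual: 184 days.
Total: 6758 days.
6758 mod 7 = 3, so 3 days after Saturday is Tuesday.

Tuesday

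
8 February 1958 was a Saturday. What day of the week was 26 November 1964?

Day-of-year of February 8, 1958: 39.
Day-of-year of November 26, 1964: 331.
1958 has 365 days, so 365 − 39 = 326 days remain in 1958.
Full years: 1959: 365; 1960: 366; 1961: 365; 1962: 365; 1963: 365. Sum = 1826.
Total: 326 + 1826 + 331 = 2483 days.
2483 mod 7 = 5, so 5 days after Saturday is Thursday.

Thursday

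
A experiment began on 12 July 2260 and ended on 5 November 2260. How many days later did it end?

116

July 2260: 31 − 12 = 19 days remain.
Then August (31), September (30), October (31): 31 + 30 + 31 = 92 days.
November 1–5, 2260: 5 days.
Total: 19 + 92 + 5 = 116 days.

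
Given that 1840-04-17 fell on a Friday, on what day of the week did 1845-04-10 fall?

April 17, 1840 → April 17, 1841: 365 days.
April 17, 1841 → April 17, 1842: 365 days.
April 17, 1842 → April 17, 1843: 365 days.
April 17, 1843 → April 17, 1844: 366 days (1844 is a leap year).
April 1844: 30 − 17 = 13 days remain.
Then 11 full months totalling 335 days.
April 1–10, 1845: 10 days.
Residual: 358 days.
Total: 1819 days.
1819 mod 7 = 6, so 6 days after Friday is Thursday.

Thursday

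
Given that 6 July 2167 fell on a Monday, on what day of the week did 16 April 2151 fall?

Count forward from the earlier date (April 16, 2151) to the later (July 6, 2167):
Day-of-year of April 16, 2151: 106.
Day-of-year of July 6, 2167: 187.
2151 has 365 days, so 365 − 106 = 259 days remain in 2151.
Full years 2152–2166: 11 common + 4 leap = 11×365 + 4×366 = 5479 days.
Total: 259 + 5479 + 187 = 5925 days.
5925 mod 7 = 3, so 3 days before Monday is Friday.

Friday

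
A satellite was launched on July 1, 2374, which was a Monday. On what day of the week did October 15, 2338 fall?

Count forward from the earlier date (October 15, 2338) to the later (July 1, 2374):
From October 15, 2338 to October 15, 2373: 35 years, of which 9 contain a Feb 29 — 26×365 + 9×366 = 12784 days.
October 2373: 31 − 15 = 16 days remain.
Then November (30), December (31), January (31), February 2374 (28), March (31), April (30), May (31), June (30): 30 + 31 + 31 + 28 + 31 + 30 + 31 + 30 = 242 days.
July 1, 2374: 1 day.
Residual: 259 days.
Total: 13043 days.
13043 mod 7 = 2, so 2 days before Monday is Saturday.

Saturday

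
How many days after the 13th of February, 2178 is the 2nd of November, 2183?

Day-of-year of February 13, 2178: 44.
Day-of-year of November 2, 2183: 306.
2178 has 365 days, so 365 − 44 = 321 days remain in 2178.
Full years: 2179: 365; 2180: 366; 2181: 365; 2182: 365. Sum = 1461.
Total: 321 + 1461 + 306 = 2088 days.

2088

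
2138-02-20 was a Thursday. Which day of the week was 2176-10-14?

From February 20, 2138 to February 20, 2176: 38 years, of which 9 contain a Feb 29 — 29×365 + 9×366 = 13879 days.
February 2176: 29 − 20 = 9 days remain (2176 is a leap year, so February has 29 days).
Then March (31), April (30), May (31), June (30), July (31), August (31), September (30): 31 + 30 + 31 + 30 + 31 + 31 + 30 = 214 days.
October 1–14, 2176: 14 days.
Residual: 237 days.
Total: 14116 days.
14116 mod 7 = 4, so 4 days after Thursday is Monday.

Monday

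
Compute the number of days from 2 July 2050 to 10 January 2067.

6036

Day-of-year of July 2, 2050: 183.
Day-of-year of January 10, 2067: 10.
2050 has 365 days, so 365 − 183 = 182 days remain in 2050.
Full years 2051–2066: 12 common + 4 leap = 12×365 + 4×366 = 5844 days.
Total: 182 + 5844 + 10 = 6036 days.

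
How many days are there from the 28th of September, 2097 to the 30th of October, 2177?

29251

From September 28, 2097 to September 28, 2177: 80 years, of which 19 contain a Feb 29 — 61×365 + 19×366 = 29219 days.
(2100 is not a leap year (divisible by 100 but not 400).)
September 2177: 30 − 28 = 2 days remain.
October 1–30, 2177: 30 days.
Residual: 32 days.
Total: 29251 days.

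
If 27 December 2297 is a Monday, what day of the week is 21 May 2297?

Count forward from the earlier date (May 21, 2297) to the later (December 27, 2297):
May 2297: 31 − 21 = 10 days remain.
Then June (30), July (31), August (31), September (30), October (31), November (30): 30 + 31 + 31 + 30 + 31 + 30 = 183 days.
December 1–27, 2297: 27 days.
Total: 10 + 183 + 27 = 220 days.
220 mod 7 = 3, so 3 days before Monday is Friday.

Friday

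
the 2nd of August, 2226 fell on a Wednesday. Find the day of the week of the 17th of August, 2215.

Count forward from the earlier date (August 17, 2215) to the later (August 2, 2226):
From August 17, 2215 to August 17, 2225: 10 years, of which 3 contain a Feb 29 — 7×365 + 3×366 = 3653 days.
August 2225: 31 − 17 = 14 days remain.
Then 11 full months totalling 334 days.
August 1–2, 2226: 2 days.
Residual: 350 days.
Total: 4003 days.
4003 mod 7 = 6, so 6 days before Wednesday is Thursday.

Thursday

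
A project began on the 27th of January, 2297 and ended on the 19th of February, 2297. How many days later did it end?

23

January 2297: 31 − 27 = 4 days remain.
February 1–19, 2297: 19 days (2297 is not a leap year).
Total: 4 + 19 = 23 days.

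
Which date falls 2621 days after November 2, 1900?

January 6, 1908

Count 2621 days after November 2, 1900:
Day-of-year of November 2, 1900: 306.
Day-of-year of January 6, 1908: 6.
1900 has 365 days, so 365 − 306 = 59 days remain in 1900.
Full years 1901–1907: 6 common + 1 leap = 6×365 + 1×366 = 2556 days.
Total: 59 + 2556 + 6 = 2621 days.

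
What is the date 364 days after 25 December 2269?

24 December 2270

Count 364 days after December 25, 2269:
December 2269: 31 − 25 = 6 days remain.
Then 11 full months totalling 334 days.
December 1–24, 2270: 24 days.
Residual: 364 days.
Total: 364 days.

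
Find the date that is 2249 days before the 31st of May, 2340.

the 4th of April, 2334

Count 2249 days before May 31, 2340:
April 4, 2334 → April 4, 2335: 365 days.
April 4, 2335 → April 4, 2336: 366 days (2336 is a leap year).
April 4, 2336 → April 4, 2337: 365 days.
April 4, 2337 → April 4, 2338: 365 days.
April 4, 2338 → April 4, 2339: 365 days.
April 4, 2339 → April 4, 2340: 366 days (2340 is a leap year).
April 2340: 30 − 4 = 26 days remain.
May 1–31, 2340: 31 days.
Residual: 57 days.
Total: 2249 days.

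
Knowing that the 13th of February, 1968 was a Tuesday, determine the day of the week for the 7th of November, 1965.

Sunday

Count forward from the earlier date (November 7, 1965) to the later (February 13, 1968):
Day-of-year of November 7, 1965: 311.
Day-of-year of February 13, 1968: 44.
1965 has 365 days, so 365 − 311 = 54 days remain in 1965.
Full years: 1966: 365; 1967: 365. Sum = 730.
Total: 54 + 730 + 44 = 828 days.
828 mod 7 = 2, so 2 days before Tuesday is Sunday.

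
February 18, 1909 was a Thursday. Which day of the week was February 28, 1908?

Friday

Count forward from the earlier date (February 28, 1908) to the later (February 18, 1909):
February 1908: 29 − 28 = 1 day remains (1908 is a leap year, so February has 29 days).
Then 11 full months totalling 337 days.
February 1–18, 1909: 18 days (1909 is not a leap year).
Residual: 356 days.
Total: 356 days.
356 mod 7 = 6, so 6 days before Thursday is Friday.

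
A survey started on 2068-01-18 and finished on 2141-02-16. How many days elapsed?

From January 18, 2068 to January 18, 2141: 73 years, of which 18 contain a Feb 29 — 55×365 + 18×366 = 26663 days.
(2100 is not a leap year (divisible by 100 but not 400).)
January 2141: 31 − 18 = 13 days remain.
February 1–16, 2141: 16 days (2141 is not a leap year).
Residual: 29 days.
Total: 26692 days.

26692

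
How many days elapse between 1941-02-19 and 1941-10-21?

February 1941: 28 − 19 = 9 days remain (1941 is not a leap year, so February has 28 days).
Then March (31), April (30), May (31), June (30), July (31), August (31), September (30): 31 + 30 + 31 + 30 + 31 + 31 + 30 = 214 days.
October 1–21, 1941: 21 days.
Total: 9 + 214 + 21 = 244 days.

244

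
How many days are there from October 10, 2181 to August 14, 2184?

Day-of-year of October 10, 2181: 283.
Day-of-year of August 14, 2184: 227.
2181 has 365 days, so 365 − 283 = 82 days remain in 2181.
Full years: 2182: 365; 2183: 365. Sum = 730.
Total: 82 + 730 + 227 = 1039 days.

1039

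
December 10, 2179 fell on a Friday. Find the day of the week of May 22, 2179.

Saturday

Count forward from the earlier date (May 22, 2179) to the later (December 10, 2179):
May 2179: 31 − 22 = 9 days remain.
Then June (30), July (31), August (31), September (30), October (31), November (30): 30 + 31 + 31 + 30 + 31 + 30 = 183 days.
December 1–10, 2179: 10 days.
Total: 9 + 183 + 10 = 202 days.
202 mod 7 = 6, so 6 days before Friday is Saturday.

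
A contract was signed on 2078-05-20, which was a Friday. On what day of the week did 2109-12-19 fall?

Thursday

From May 20, 2078 to May 20, 2109: 31 years, of which 7 contain a Feb 29 — 24×365 + 7×366 = 11322 days.
(2100 is not a leap year (divisible by 100 but not 400).)
May 2109: 31 − 20 = 11 days remain.
Then June (30), July (31), August (31), September (30), October (31), November (30): 30 + 31 + 31 + 30 + 31 + 30 = 183 days.
December 1–19, 2109: 19 days.
Residual: 213 days.
Total: 11535 days.
11535 mod 7 = 6, so 6 days after Friday is Thursday.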